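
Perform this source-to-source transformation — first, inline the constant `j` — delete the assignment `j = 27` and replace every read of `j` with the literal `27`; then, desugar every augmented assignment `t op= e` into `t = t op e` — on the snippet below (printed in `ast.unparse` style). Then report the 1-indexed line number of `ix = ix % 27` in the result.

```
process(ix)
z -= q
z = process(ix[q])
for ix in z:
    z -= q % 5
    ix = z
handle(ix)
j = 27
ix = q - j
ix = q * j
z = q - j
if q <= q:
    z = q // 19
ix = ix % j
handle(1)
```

13

Transformed code:
process(ix)
z = z - q
z = process(ix[q])
for ix in z:
    z = z - q % 5
    ix = z
handle(ix)
ix = q - 27
ix = q * 27
z = q - 27
if q <= q:
    z = q // 19
ix = ix % 27
handle(1)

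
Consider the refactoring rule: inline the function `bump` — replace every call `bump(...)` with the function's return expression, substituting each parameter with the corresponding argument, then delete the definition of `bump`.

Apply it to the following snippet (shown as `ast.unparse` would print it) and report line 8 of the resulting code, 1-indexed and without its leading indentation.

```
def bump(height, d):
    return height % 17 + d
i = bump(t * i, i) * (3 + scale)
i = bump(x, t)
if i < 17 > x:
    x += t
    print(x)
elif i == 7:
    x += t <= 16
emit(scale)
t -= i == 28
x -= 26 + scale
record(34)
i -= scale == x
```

emit(scale)

Transformed code:
i = (t * i % 17 + i) * (3 + scale)
i = x % 17 + t
if i < 17 > x:
    x += t
    print(x)
elif i == 7:
    x += t <= 16
emit(scale)
t -= i == 28
x -= 26 + scale
record(34)
i -= scale == x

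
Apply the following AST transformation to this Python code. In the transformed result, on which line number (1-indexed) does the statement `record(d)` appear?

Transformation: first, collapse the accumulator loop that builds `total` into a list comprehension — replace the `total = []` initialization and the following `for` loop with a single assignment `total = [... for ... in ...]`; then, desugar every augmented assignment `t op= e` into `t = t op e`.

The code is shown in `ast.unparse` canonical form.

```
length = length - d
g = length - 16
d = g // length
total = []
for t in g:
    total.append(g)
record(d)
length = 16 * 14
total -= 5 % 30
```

Transformed code:
length = length - d
g = length - 16
d = g // length
total = [g for t in g]
record(d)
length = 16 * 14
total = total - 5 % 30

5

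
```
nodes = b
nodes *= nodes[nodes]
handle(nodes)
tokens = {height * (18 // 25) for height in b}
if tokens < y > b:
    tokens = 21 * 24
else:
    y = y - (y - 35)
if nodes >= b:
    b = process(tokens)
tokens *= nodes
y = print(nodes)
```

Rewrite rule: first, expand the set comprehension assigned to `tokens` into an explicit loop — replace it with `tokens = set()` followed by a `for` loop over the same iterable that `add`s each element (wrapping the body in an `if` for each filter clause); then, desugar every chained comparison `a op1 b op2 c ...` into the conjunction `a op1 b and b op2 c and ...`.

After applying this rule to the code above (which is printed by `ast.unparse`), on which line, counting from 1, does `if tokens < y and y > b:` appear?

7

Transformed code:
nodes = b
nodes *= nodes[nodes]
handle(nodes)
tokens = set()
for height in b:
    tokens.add(height * (18 // 25))
if tokens < y and y > b:
    tokens = 21 * 24
else:
    y = y - (y - 35)
if nodes >= b:
    b = process(tokens)
tokens *= nodes
y = print(nodes)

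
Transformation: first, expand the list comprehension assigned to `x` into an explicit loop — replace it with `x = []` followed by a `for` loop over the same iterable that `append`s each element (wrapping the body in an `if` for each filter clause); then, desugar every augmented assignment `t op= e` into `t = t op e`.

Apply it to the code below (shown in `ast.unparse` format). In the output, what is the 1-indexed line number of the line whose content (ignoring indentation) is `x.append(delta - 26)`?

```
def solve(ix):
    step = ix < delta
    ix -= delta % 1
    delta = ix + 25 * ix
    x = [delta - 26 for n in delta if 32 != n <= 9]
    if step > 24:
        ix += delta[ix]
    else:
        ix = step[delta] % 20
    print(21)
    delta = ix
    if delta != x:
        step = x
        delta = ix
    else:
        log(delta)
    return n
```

8

Transformed code:
def solve(ix):
    step = ix < delta
    ix = ix - delta % 1
    delta = ix + 25 * ix
    x = []
    for n in delta:
        if 32 != n <= 9:
            x.append(delta - 26)
    if step > 24:
        ix = ix + delta[ix]
    else:
        ix = step[delta] % 20
    print(21)
    delta = ix
    if delta != x:
        step = x
        delta = ix
    else:
        log(delta)
    return n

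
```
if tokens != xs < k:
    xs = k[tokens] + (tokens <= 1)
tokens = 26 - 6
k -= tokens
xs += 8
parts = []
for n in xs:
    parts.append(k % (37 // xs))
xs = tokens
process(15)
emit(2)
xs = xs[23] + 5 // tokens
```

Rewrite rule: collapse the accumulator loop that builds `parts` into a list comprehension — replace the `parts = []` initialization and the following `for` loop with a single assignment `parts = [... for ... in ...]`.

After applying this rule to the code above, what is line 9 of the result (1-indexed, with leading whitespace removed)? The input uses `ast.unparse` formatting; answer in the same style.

Transformed code:
if tokens != xs < k:
    xs = k[tokens] + (tokens <= 1)
tokens = 26 - 6
k -= tokens
xs += 8
parts = [k % (37 // xs) for n in xs]
xs = tokens
process(15)
emit(2)
xs = xs[23] + 5 // tokens

emit(2)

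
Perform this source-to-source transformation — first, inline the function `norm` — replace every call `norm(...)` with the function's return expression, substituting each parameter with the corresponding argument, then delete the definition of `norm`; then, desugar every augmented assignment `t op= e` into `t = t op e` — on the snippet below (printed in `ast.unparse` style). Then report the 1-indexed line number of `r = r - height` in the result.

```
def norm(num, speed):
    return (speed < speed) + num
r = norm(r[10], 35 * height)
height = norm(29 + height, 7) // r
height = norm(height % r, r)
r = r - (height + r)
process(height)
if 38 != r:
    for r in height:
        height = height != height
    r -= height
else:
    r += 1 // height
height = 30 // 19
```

9

Transformed code:
r = (35 * height < 35 * height) + r[10]
height = ((7 < 7) + (29 + height)) // r
height = (r < r) + height % r
r = r - (height + r)
process(height)
if 38 != r:
    for r in height:
        height = height != height
    r = r - height
else:
    r = r + 1 // height
height = 30 // 19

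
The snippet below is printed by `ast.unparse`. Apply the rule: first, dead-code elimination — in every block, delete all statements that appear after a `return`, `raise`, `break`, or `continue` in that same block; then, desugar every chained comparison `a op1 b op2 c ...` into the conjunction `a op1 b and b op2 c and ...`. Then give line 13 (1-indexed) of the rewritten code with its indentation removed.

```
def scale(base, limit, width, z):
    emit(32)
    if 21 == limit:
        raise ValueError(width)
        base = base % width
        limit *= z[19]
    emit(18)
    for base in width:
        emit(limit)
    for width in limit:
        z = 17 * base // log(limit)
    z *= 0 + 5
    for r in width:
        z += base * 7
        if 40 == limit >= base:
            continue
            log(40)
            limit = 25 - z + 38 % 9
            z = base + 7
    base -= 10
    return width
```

Transformed code:
def scale(base, limit, width, z):
    emit(32)
    if 21 == limit:
        raise ValueError(width)
    emit(18)
    for base in width:
        emit(limit)
    for width in limit:
        z = 17 * base // log(limit)
    z *= 0 + 5
    for r in width:
        z += base * 7
        if 40 == limit and limit >= base:
            continue
    base -= 10
    return width

if 40 == limit and limit >= base:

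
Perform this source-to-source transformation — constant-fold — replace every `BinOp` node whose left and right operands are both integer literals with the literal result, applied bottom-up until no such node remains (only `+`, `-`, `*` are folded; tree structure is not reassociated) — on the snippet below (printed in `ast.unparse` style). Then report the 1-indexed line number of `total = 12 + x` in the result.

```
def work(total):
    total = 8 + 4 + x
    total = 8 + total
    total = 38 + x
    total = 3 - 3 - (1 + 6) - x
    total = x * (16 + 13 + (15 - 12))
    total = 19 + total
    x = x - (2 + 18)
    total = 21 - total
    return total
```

Transformed code:
def work(total):
    total = 12 + x
    total = 8 + total
    total = 38 + x
    total = -7 - x
    total = x * 32
    total = 19 + total
    x = x - 20
    total = 21 - total
    return total

2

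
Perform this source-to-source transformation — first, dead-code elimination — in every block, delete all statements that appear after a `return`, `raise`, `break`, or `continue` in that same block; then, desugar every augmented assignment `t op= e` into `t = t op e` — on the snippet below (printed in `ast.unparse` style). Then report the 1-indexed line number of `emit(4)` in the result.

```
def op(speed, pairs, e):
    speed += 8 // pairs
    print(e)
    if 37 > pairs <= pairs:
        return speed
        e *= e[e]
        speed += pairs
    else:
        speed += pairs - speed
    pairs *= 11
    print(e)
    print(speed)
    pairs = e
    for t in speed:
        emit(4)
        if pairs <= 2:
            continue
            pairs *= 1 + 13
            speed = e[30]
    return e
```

Transformed code:
def op(speed, pairs, e):
    speed = speed + 8 // pairs
    print(e)
    if 37 > pairs <= pairs:
        return speed
    else:
        speed = speed + (pairs - speed)
    pairs = pairs * 11
    print(e)
    print(speed)
    pairs = e
    for t in speed:
        emit(4)
        if pairs <= 2:
            continue
    return e

13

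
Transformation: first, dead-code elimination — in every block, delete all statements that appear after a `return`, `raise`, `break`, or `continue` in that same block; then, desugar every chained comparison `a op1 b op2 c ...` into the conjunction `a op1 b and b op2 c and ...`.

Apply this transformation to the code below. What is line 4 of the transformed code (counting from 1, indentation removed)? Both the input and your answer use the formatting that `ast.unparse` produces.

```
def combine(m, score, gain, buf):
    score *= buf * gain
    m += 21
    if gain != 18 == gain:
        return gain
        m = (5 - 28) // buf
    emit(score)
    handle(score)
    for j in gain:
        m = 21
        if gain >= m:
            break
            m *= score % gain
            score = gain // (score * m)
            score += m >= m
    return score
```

Transformed code:
def combine(m, score, gain, buf):
    score *= buf * gain
    m += 21
    if gain != 18 and 18 == gain:
        return gain
    emit(score)
    handle(score)
    for j in gain:
        m = 21
        if gain >= m:
            break
    return score

if gain != 18 and 18 == gain:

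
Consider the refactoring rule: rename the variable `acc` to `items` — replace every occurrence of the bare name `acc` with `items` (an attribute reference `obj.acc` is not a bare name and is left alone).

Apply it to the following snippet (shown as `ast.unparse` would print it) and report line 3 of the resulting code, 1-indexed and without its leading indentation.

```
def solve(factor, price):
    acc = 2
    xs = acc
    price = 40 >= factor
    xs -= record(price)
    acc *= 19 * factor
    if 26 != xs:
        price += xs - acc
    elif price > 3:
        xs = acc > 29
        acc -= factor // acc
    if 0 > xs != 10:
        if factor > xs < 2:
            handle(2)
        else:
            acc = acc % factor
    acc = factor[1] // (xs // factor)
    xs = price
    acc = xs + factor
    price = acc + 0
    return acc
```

xs = items

Transformed code:
def solve(factor, price):
    items = 2
    xs = items
    price = 40 >= factor
    xs -= record(price)
    items *= 19 * factor
    if 26 != xs:
        price += xs - items
    elif price > 3:
        xs = items > 29
        items -= factor // items
    if 0 > xs != 10:
        if factor > xs < 2:
            handle(2)
        else:
            items = items % factor
    items = factor[1] // (xs // factor)
    xs = price
    items = xs + factor
    price = items + 0
    return items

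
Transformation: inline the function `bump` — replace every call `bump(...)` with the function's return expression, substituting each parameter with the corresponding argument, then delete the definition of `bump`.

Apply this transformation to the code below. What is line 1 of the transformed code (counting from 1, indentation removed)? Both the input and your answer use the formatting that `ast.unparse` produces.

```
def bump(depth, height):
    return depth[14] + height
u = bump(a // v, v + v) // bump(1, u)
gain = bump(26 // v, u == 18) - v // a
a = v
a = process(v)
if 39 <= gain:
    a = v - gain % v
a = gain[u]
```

Transformed code:
u = ((a // v)[14] + (v + v)) // (1[14] + u)
gain = (26 // v)[14] + (u == 18) - v // a
a = v
a = process(v)
if 39 <= gain:
    a = v - gain % v
a = gain[u]

u = ((a // v)[14] + (v + v)) // (1[14] + u)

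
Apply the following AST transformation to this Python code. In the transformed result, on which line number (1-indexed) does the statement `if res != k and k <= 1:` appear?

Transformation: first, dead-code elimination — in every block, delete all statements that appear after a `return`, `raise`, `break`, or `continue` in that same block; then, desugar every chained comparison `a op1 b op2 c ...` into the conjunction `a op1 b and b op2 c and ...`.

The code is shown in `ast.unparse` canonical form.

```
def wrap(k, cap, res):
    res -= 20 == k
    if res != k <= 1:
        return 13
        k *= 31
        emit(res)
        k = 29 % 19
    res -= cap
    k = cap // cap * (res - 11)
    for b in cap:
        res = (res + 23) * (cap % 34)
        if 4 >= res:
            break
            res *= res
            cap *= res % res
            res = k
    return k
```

Transformed code:
def wrap(k, cap, res):
    res -= 20 == k
    if res != k and k <= 1:
        return 13
    res -= cap
    k = cap // cap * (res - 11)
    for b in cap:
        res = (res + 23) * (cap % 34)
        if 4 >= res:
            break
    return k

3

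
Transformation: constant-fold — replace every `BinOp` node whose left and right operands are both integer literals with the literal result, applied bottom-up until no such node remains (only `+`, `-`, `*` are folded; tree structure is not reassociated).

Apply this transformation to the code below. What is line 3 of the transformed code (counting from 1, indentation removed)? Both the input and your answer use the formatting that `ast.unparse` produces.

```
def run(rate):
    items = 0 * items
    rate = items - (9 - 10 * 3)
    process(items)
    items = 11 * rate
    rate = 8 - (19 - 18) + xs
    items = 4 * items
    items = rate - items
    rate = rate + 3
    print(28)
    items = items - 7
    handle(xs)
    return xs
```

Transformed code:
def run(rate):
    items = 0 * items
    rate = items - -21
    process(items)
    items = 11 * rate
    rate = 7 + xs
    items = 4 * items
    items = rate - items
    rate = rate + 3
    print(28)
    items = items - 7
    handle(xs)
    return xs

rate = items - -21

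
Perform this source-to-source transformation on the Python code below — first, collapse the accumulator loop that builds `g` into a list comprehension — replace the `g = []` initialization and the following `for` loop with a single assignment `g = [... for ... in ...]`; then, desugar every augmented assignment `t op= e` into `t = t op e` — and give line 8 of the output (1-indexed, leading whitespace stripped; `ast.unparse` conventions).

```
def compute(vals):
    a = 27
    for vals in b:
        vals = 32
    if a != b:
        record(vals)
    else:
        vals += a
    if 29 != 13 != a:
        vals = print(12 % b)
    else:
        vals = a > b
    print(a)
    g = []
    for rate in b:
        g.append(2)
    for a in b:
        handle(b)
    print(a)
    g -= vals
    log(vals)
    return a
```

Transformed code:
def compute(vals):
    a = 27
    for vals in b:
        vals = 32
    if a != b:
        record(vals)
    else:
        vals = vals + a
    if 29 != 13 != a:
        vals = print(12 % b)
    else:
        vals = a > b
    print(a)
    g = [2 for rate in b]
    for a in b:
        handle(b)
    print(a)
    g = g - vals
    log(vals)
    return a

vals = vals + a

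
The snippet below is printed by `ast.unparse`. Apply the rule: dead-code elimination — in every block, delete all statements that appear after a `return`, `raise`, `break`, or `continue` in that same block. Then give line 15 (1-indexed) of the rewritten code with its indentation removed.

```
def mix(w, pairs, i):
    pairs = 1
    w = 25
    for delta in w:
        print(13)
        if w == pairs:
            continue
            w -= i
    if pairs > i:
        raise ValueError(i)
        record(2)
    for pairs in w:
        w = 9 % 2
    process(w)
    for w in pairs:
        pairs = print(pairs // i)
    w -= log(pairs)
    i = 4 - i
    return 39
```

w -= log(pairs)

Transformed code:
def mix(w, pairs, i):
    pairs = 1
    w = 25
    for delta in w:
        print(13)
        if w == pairs:
            continue
    if pairs > i:
        raise ValueError(i)
    for pairs in w:
        w = 9 % 2
    process(w)
    for w in pairs:
        pairs = print(pairs // i)
    w -= log(pairs)
    i = 4 - i
    return 39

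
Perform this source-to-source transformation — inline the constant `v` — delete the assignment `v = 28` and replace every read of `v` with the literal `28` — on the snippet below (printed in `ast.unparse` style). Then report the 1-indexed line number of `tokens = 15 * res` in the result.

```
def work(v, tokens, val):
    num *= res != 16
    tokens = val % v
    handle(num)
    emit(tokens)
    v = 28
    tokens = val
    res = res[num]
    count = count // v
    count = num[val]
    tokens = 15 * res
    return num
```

10

Transformed code:
def work(v, tokens, val):
    num *= res != 16
    tokens = val % 28
    handle(num)
    emit(tokens)
    tokens = val
    res = res[num]
    count = count // 28
    count = num[val]
    tokens = 15 * res
    return num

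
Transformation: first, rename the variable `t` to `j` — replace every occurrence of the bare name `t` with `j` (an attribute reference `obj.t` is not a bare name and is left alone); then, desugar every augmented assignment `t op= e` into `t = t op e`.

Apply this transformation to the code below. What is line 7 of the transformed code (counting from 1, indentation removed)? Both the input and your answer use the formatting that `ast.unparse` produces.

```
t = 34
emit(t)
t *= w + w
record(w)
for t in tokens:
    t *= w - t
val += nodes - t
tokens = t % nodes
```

Transformed code:
j = 34
emit(j)
j = j * (w + w)
record(w)
for j in tokens:
    j = j * (w - j)
val = val + (nodes - j)
tokens = j % nodes

val = val + (nodes - j)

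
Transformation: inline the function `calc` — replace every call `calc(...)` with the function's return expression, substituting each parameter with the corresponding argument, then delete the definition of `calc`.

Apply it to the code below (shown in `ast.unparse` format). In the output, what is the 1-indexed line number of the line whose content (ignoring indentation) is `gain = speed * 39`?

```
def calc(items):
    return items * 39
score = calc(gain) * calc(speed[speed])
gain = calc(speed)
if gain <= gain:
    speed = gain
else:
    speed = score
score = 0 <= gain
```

2

Transformed code:
score = gain * 39 * (speed[speed] * 39)
gain = speed * 39
if gain <= gain:
    speed = gain
else:
    speed = score
score = 0 <= gain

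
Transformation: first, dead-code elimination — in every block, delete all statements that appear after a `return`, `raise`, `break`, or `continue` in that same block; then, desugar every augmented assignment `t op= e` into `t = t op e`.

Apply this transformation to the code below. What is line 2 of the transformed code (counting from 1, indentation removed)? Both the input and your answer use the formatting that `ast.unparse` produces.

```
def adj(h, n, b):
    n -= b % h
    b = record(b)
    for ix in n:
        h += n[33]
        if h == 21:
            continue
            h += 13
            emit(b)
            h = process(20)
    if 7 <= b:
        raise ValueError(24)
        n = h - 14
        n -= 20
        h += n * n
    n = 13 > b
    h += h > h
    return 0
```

Transformed code:
def adj(h, n, b):
    n = n - b % h
    b = record(b)
    for ix in n:
        h = h + n[33]
        if h == 21:
            continue
    if 7 <= b:
        raise ValueError(24)
    n = 13 > b
    h = h + (h > h)
    return 0

n = n - b % h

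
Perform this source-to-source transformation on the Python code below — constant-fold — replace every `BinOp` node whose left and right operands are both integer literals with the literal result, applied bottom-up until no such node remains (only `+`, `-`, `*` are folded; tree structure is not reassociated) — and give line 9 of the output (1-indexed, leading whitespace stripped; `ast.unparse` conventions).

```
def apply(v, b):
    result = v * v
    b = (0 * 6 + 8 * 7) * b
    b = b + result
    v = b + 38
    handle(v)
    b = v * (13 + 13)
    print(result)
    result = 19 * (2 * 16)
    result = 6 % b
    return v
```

Transformed code:
def apply(v, b):
    result = v * v
    b = 56 * b
    b = b + result
    v = b + 38
    handle(v)
    b = v * 26
    print(result)
    result = 608
    result = 6 % b
    return v

result = 608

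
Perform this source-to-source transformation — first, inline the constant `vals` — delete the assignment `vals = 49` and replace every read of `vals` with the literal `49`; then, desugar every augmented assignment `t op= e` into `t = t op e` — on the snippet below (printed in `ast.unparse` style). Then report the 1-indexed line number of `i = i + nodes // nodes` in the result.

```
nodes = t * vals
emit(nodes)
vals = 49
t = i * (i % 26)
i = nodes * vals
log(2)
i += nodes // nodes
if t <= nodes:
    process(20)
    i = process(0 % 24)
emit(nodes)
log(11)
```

6

Transformed code:
nodes = t * 49
emit(nodes)
t = i * (i % 26)
i = nodes * 49
log(2)
i = i + nodes // nodes
if t <= nodes:
    process(20)
    i = process(0 % 24)
emit(nodes)
log(11)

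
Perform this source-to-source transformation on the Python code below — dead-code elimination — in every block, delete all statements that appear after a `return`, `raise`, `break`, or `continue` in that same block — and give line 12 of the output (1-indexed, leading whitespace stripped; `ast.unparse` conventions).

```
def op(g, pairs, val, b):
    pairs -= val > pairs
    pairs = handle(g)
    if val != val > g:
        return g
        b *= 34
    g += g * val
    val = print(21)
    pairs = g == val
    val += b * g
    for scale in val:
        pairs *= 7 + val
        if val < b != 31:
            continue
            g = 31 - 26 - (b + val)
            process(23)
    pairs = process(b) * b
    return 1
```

Transformed code:
def op(g, pairs, val, b):
    pairs -= val > pairs
    pairs = handle(g)
    if val != val > g:
        return g
    g += g * val
    val = print(21)
    pairs = g == val
    val += b * g
    for scale in val:
        pairs *= 7 + val
        if val < b != 31:
            continue
    pairs = process(b) * b
    return 1

if val < b != 31:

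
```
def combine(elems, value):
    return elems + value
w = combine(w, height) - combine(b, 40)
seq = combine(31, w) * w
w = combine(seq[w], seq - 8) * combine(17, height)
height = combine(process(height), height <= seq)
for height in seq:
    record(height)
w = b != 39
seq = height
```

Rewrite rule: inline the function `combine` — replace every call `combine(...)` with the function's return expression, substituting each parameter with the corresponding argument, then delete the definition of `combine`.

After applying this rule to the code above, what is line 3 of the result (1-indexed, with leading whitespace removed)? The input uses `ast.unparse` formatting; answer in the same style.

Transformed code:
w = w + height - (b + 40)
seq = (31 + w) * w
w = (seq[w] + (seq - 8)) * (17 + height)
height = process(height) + (height <= seq)
for height in seq:
    record(height)
w = b != 39
seq = height

w = (seq[w] + (seq - 8)) * (17 + height)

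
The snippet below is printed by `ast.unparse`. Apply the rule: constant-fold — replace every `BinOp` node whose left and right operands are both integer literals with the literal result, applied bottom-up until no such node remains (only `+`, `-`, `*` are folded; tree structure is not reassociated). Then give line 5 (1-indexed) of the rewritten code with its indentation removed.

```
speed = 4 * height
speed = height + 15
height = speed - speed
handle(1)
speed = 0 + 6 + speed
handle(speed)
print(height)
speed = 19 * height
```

speed = 6 + speed

Transformed code:
speed = 4 * height
speed = height + 15
height = speed - speed
handle(1)
speed = 6 + speed
handle(speed)
print(height)
speed = 19 * height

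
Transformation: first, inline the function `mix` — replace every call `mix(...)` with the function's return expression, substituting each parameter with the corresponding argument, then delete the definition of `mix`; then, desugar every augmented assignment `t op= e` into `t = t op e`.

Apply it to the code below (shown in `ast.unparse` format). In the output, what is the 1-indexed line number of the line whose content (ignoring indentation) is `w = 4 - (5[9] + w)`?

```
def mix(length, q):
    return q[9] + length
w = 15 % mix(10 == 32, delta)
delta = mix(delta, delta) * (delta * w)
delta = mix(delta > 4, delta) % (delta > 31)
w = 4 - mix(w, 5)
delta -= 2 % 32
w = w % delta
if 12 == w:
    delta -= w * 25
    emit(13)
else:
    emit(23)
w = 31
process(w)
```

Transformed code:
w = 15 % (delta[9] + (10 == 32))
delta = (delta[9] + delta) * (delta * w)
delta = (delta[9] + (delta > 4)) % (delta > 31)
w = 4 - (5[9] + w)
delta = delta - 2 % 32
w = w % delta
if 12 == w:
    delta = delta - w * 25
    emit(13)
else:
    emit(23)
w = 31
process(w)

4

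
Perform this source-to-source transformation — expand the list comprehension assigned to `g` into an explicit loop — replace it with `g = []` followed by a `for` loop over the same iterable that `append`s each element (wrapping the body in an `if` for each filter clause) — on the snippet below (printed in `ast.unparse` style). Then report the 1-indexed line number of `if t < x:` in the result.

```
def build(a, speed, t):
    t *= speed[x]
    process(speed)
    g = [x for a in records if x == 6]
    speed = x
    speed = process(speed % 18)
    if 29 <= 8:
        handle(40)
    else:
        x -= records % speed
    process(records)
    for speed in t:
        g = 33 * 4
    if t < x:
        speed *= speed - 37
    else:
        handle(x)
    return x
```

17

Transformed code:
def build(a, speed, t):
    t *= speed[x]
    process(speed)
    g = []
    for a in records:
        if x == 6:
            g.append(x)
    speed = x
    speed = process(speed % 18)
    if 29 <= 8:
        handle(40)
    else:
        x -= records % speed
    process(records)
    for speed in t:
        g = 33 * 4
    if t < x:
        speed *= speed - 37
    else:
        handle(x)
    return x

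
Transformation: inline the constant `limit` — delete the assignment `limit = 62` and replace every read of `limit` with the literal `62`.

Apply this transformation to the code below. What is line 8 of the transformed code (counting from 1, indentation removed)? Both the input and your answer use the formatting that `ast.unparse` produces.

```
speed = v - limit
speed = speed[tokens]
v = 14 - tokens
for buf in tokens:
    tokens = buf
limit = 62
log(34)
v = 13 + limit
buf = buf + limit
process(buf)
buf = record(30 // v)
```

buf = buf + 62

Transformed code:
speed = v - 62
speed = speed[tokens]
v = 14 - tokens
for buf in tokens:
    tokens = buf
log(34)
v = 13 + 62
buf = buf + 62
process(buf)
buf = record(30 // v)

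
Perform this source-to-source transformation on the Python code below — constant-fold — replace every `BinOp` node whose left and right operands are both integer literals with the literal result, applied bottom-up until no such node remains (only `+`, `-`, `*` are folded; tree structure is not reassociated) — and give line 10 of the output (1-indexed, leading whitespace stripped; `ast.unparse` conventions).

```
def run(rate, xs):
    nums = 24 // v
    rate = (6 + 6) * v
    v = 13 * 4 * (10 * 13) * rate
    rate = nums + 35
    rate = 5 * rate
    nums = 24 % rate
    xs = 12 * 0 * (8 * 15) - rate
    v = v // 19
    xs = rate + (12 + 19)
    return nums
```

Transformed code:
def run(rate, xs):
    nums = 24 // v
    rate = 12 * v
    v = 6760 * rate
    rate = nums + 35
    rate = 5 * rate
    nums = 24 % rate
    xs = 0 - rate
    v = v // 19
    xs = rate + 31
    return nums

xs = rate + 31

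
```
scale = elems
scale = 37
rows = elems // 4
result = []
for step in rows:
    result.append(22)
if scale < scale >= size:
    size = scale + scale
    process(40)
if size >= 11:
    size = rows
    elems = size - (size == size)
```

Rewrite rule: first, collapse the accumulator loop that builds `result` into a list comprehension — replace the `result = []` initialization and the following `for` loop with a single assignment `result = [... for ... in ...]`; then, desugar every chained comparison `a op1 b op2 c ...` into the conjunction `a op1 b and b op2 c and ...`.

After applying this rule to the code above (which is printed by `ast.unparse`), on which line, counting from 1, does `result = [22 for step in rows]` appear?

4

Transformed code:
scale = elems
scale = 37
rows = elems // 4
result = [22 for step in rows]
if scale < scale and scale >= size:
    size = scale + scale
    process(40)
if size >= 11:
    size = rows
    elems = size - (size == size)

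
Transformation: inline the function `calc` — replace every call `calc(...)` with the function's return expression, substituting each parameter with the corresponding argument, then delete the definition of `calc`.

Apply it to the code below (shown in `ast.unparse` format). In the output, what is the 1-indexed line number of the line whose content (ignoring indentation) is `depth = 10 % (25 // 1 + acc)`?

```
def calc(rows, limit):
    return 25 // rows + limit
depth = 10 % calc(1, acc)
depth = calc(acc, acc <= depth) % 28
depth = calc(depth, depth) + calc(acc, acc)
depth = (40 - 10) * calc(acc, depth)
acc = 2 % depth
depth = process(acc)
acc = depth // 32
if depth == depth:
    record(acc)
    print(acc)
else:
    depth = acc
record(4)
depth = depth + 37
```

1

Transformed code:
depth = 10 % (25 // 1 + acc)
depth = (25 // acc + (acc <= depth)) % 28
depth = 25 // depth + depth + (25 // acc + acc)
depth = (40 - 10) * (25 // acc + depth)
acc = 2 % depth
depth = process(acc)
acc = depth // 32
if depth == depth:
    record(acc)
    print(acc)
else:
    depth = acc
record(4)
depth = depth + 37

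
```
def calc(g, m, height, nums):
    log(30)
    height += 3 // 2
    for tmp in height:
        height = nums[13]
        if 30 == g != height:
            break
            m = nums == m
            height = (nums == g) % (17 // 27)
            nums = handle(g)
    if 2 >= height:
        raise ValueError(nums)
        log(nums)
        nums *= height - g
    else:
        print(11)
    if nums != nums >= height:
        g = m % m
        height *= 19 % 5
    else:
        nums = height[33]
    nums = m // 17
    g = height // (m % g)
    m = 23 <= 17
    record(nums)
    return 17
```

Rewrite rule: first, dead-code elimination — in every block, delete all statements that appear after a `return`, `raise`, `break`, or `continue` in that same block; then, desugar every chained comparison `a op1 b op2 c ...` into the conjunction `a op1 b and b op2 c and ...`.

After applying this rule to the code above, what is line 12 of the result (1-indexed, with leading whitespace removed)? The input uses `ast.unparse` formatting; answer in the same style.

Transformed code:
def calc(g, m, height, nums):
    log(30)
    height += 3 // 2
    for tmp in height:
        height = nums[13]
        if 30 == g and g != height:
            break
    if 2 >= height:
        raise ValueError(nums)
    else:
        print(11)
    if nums != nums and nums >= height:
        g = m % m
        height *= 19 % 5
    else:
        nums = height[33]
    nums = m // 17
    g = height // (m % g)
    m = 23 <= 17
    record(nums)
    return 17

if nums != nums and nums >= height:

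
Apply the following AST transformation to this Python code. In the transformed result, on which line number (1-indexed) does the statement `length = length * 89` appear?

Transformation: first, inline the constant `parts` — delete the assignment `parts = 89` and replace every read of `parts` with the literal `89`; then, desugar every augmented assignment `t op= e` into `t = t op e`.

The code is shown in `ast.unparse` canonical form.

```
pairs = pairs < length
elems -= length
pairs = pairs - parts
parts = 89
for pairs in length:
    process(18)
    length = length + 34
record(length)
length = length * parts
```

8

Transformed code:
pairs = pairs < length
elems = elems - length
pairs = pairs - 89
for pairs in length:
    process(18)
    length = length + 34
record(length)
length = length * 89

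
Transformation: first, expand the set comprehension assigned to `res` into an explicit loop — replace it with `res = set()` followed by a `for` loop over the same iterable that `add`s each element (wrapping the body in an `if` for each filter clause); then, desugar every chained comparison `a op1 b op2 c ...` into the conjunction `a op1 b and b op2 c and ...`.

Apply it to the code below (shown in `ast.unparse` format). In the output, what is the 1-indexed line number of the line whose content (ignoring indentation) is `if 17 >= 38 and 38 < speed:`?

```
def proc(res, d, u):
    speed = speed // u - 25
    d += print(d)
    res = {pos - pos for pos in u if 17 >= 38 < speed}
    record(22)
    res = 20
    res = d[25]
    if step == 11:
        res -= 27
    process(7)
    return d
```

Transformed code:
def proc(res, d, u):
    speed = speed // u - 25
    d += print(d)
    res = set()
    for pos in u:
        if 17 >= 38 and 38 < speed:
            res.add(pos - pos)
    record(22)
    res = 20
    res = d[25]
    if step == 11:
        res -= 27
    process(7)
    return d

6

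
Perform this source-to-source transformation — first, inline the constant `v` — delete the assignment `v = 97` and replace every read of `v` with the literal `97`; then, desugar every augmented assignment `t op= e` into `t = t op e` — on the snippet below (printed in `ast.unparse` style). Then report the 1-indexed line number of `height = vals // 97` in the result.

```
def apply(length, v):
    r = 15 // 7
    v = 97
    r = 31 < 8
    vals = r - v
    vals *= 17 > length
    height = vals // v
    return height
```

6

Transformed code:
def apply(length, v):
    r = 15 // 7
    r = 31 < 8
    vals = r - 97
    vals = vals * (17 > length)
    height = vals // 97
    return height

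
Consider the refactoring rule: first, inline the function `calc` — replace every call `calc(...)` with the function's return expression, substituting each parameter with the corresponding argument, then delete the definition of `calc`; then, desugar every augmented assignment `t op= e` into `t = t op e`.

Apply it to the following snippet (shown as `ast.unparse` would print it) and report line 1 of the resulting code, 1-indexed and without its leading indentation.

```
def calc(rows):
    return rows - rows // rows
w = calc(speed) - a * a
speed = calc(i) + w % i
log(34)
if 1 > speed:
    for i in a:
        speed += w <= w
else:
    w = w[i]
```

w = speed - speed // speed - a * a

Transformed code:
w = speed - speed // speed - a * a
speed = i - i // i + w % i
log(34)
if 1 > speed:
    for i in a:
        speed = speed + (w <= w)
else:
    w = w[i]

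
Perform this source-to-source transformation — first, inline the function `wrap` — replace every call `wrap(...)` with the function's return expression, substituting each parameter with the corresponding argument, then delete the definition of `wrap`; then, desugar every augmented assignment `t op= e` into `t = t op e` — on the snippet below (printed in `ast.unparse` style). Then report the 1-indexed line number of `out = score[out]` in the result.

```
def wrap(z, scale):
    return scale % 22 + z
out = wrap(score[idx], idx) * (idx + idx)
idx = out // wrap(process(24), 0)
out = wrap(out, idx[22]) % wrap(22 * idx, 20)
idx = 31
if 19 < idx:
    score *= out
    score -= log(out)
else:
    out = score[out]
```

9

Transformed code:
out = (idx % 22 + score[idx]) * (idx + idx)
idx = out // (0 % 22 + process(24))
out = (idx[22] % 22 + out) % (20 % 22 + 22 * idx)
idx = 31
if 19 < idx:
    score = score * out
    score = score - log(out)
else:
    out = score[out]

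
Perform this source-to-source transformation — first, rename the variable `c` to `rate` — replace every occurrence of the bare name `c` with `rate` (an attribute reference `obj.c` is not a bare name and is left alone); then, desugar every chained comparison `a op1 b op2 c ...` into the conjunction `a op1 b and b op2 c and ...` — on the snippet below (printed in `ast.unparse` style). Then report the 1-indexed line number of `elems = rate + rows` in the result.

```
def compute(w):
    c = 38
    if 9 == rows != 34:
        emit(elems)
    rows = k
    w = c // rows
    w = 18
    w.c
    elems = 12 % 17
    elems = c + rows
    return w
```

Transformed code:
def compute(w):
    rate = 38
    if 9 == rows and rows != 34:
        emit(elems)
    rows = k
    w = rate // rows
    w = 18
    w.c
    elems = 12 % 17
    elems = rate + rows
    return w

10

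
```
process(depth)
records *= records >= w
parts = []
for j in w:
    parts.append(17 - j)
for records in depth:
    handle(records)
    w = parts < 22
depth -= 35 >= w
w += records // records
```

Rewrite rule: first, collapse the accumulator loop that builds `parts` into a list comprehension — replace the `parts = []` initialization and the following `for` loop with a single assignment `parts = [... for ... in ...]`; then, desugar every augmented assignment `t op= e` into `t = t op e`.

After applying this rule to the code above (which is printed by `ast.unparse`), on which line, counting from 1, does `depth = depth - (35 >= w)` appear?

Transformed code:
process(depth)
records = records * (records >= w)
parts = [17 - j for j in w]
for records in depth:
    handle(records)
    w = parts < 22
depth = depth - (35 >= w)
w = w + records // records

7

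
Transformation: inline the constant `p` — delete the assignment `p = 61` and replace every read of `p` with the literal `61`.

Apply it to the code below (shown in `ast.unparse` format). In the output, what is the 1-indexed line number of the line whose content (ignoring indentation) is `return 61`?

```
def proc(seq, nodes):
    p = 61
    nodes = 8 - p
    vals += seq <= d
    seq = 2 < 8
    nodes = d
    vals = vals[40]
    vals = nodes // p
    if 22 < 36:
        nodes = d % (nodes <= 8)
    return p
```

Transformed code:
def proc(seq, nodes):
    nodes = 8 - 61
    vals += seq <= d
    seq = 2 < 8
    nodes = d
    vals = vals[40]
    vals = nodes // 61
    if 22 < 36:
        nodes = d % (nodes <= 8)
    return 61

10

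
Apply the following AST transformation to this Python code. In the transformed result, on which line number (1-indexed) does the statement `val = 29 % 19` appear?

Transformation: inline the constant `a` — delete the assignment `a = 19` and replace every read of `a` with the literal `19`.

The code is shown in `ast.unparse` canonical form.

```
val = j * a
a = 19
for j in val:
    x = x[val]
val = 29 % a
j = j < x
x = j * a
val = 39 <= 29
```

Transformed code:
val = j * 19
for j in val:
    x = x[val]
val = 29 % 19
j = j < x
x = j * 19
val = 39 <= 29

4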